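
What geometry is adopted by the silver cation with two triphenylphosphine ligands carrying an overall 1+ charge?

Summing ligand charges against the +1 overall charge gives an oxidation state of +1 for silver.
Silver is a group-11 element; Ag(I) is therefore d¹⁰.
Coordination number: 2.
A d¹⁰ ion with only two ligands adopts a linear arrangement (sp hybridisation; no CFSE preference).

linear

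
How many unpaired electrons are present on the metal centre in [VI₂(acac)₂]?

Ligand charges: each iodide is −1; each acetylacetonate is −1. With an overall charge of 0 the vanadium centre must be in the +4 oxidation state.
V sits in group 5, so the d-electron count is 5 − 4 = 1.
Counting donor atoms: 2×iodide (monodentate) → 2 donors; 2×acetylacetonate (bidentate) → 4 donors. Coordination number = 6.
In an octahedral field the d¹ configuration is t₂g¹e_g⁰ (only one arrangement possible), giving 1 unpaired electron.

1 unpaired electron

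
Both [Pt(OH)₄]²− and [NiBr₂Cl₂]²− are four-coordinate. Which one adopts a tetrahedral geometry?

[NiBr₂Cl₂]²−

For [Pt(OH)₄]²−: Each hydroxide is −1; balancing the −2 overall charge requires Pt(II). Platinum is a group-10 element; Pt(II) is therefore d⁸. A 5d d⁸ ion has a large crystal-field splitting; square planar leaves the high-energy d_{x²−y²} orbital empty and maximises CFSE. → square planar.
For [NiBr₂Cl₂]²−: Ligand charges: each bromide is −1; each chloride is −1. With an overall charge of −2 the nickel centre must be in the +2 oxidation state. Nickel is a group-10 element; Ni(II) is therefore d⁸. Bromide and chloride are weak-field ligands. With weak-field ligands the CFSE gain from square planar is small, so a 3d d⁸ ion takes the sterically preferred tetrahedral geometry. → tetrahedral.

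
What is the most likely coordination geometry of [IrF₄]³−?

Summing ligand charges against the −3 overall charge gives an oxidation state of +1 for iridium.
Iridium is a group-9 element; Ir(I) is therefore d⁸.
Coordination number: 4.
A 5d d⁸ ion has a large crystal-field splitting; square planar leaves the high-energy d_{x²−y²} orbital empty and maximises CFSE.

square planar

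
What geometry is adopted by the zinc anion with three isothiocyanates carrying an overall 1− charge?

trigonal planar

Each isothiocyanate is −1; balancing the −1 overall charge requires Zn(II).
Zinc is a group-12 element; Zn(II) is therefore d¹⁰.
Coordination number: 3.
Three ligands around a d¹⁰ centre minimise repulsion in a trigonal-planar arrangement.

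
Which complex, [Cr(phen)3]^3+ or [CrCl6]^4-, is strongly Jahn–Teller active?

[Cr(phen)3]^3+: Summing ligand charges against the +3 overall charge gives an oxidation state of +3 for chromium. Chromium is a group-6 element; Cr(III) is therefore d³. The d³ configuration leaves the e_g set evenly filled (or empty) — no strong Jahn–Teller driving force.
[CrCl6]^4-: Ligand charges: each chloride is −1. With an overall charge of −4 the chromium centre must be in the +2 oxidation state. Chromium is a group-6 element; Cr(II) is therefore d⁴. Chloride is a weak-field ligand for a first-row metal, so the complex is high-spin. The t₂g³e_g¹ (high-spin) configuration has an unevenly filled e_g set; the Jahn–Teller theorem predicts a tetragonal distortion (typically axial elongation) to lift the degeneracy.

[CrCl6]^4-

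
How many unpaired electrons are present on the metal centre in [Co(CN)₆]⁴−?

Ligand charges: each cyanide is −1. With an overall charge of −4 the cobalt centre must be in the +2 oxidation state.
Group 9 minus oxidation state 2 gives a d⁷ configuration.
The spin state decides the count: Cyanide is a strong-field ligand (high in the spectrochemical series) for a first-row metal, so the complex is low-spin.
An octahedral low-spin d⁷ ion is t₂g⁶e_g¹, giving 1 unpaired electron.

1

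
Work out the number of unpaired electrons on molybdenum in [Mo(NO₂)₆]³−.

Summing ligand charges against the −3 overall charge gives an oxidation state of +3 for molybdenum.
Group 6 minus oxidation state 3 gives a d³ configuration.
In an octahedral field the d³ configuration is t₂g³e_g⁰ (only one arrangement possible), giving 3 unpaired electrons.

3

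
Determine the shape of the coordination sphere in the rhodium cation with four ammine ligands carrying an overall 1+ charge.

Ammonia is neutral; balancing the +1 overall charge requires Rh(I).
Group 9 minus oxidation state 1 gives a d⁸ configuration.
With 4 monodentate ligands the coordination number is 4.
A 4d d⁸ ion has a large crystal-field splitting; square planar leaves the high-energy d_{x²−y²} orbital empty and maximises CFSE.

square planar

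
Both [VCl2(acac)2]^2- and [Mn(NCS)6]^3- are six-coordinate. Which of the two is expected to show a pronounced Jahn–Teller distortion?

[VCl2(acac)2]^2-: Each chloride is −1; each acetylacetonate is −1; balancing the −2 overall charge requires V(II). Vanadium is a group-5 element; V(II) is therefore d³. The d³ configuration leaves the e_g set evenly filled (or empty) — no strong Jahn–Teller driving force.
[Mn(NCS)6]^3-: Summing ligand charges against the −3 overall charge gives an oxidation state of +3 for manganese. Manganese is a group-7 element; Mn(III) is therefore d⁴. Isothiocyanate is a weak-field ligand for a first-row metal, so the complex is high-spin. The t₂g³e_g¹ (high-spin) configuration has an unevenly filled e_g set; the Jahn–Teller theorem predicts a tetragonal distortion (typically axial elongation) to lift the degeneracy.

[Mn(NCS)6]^3-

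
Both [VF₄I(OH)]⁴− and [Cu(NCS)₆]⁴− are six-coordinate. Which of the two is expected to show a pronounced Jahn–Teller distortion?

[Cu(NCS)₆]⁴−

[VF₄I(OH)]⁴−: Ligand charges: each fluoride is −1; each iodide is −1; each hydroxide is −1. With an overall charge of −4 the vanadium centre must be in the +2 oxidation state. V sits in group 5, so the d-electron count is 5 − 2 = 3. The d³ configuration leaves the e_g set evenly filled (or empty) — no strong Jahn–Teller driving force.
[Cu(NCS)₆]⁴−: Summing ligand charges against the −4 overall charge gives an oxidation state of +2 for copper. Copper is a group-11 element; Cu(II) is therefore d⁹. The t₂g⁶e_g³ configuration has an unevenly filled e_g set; the Jahn–Teller theorem predicts a tetragonal distortion (typically axial elongation) to lift the degeneracy.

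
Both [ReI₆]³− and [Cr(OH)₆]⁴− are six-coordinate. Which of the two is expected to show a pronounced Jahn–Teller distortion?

[ReI₆]³−: Summing ligand charges against the −3 overall charge gives an oxidation state of +3 for rhenium. Group 7 minus oxidation state 3 gives a d⁴ configuration. A 5d ion has a large Δₒ and is invariably low-spin. The d⁴ configuration leaves the e_g set evenly filled (or empty) — no strong Jahn–Teller driving force.
[Cr(OH)₆]⁴−: Ligand charges: each hydroxide is −1. With an overall charge of −4 the chromium centre must be in the +2 oxidation state. Cr sits in group 6, so the d-electron count is 6 − 2 = 4. Hydroxide is a weak-field ligand for a first-row metal, so the complex is high-spin. The t₂g³e_g¹ (high-spin) configuration has an unevenly filled e_g set; the Jahn–Teller theorem predicts a tetragonal distortion (typically axial elongation) to lift the degeneracy.

[Cr(OH)₆]⁴−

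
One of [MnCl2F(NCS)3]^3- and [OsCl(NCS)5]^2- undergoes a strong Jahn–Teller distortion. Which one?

[MnCl2F(NCS)3]^3-: Summing ligand charges against the −3 overall charge gives an oxidation state of +3 for manganese. Manganese is a group-7 element; Mn(III) is therefore d⁴. Chloride, fluoride, and isothiocyanate are weak-field ligands for a first-row metal, so the complex is high-spin. The t₂g³e_g¹ (high-spin) configuration has an unevenly filled e_g set; the Jahn–Teller theorem predicts a tetragonal distortion (typically axial elongation) to lift the degeneracy.
[OsCl(NCS)5]^2-: Ligand charges: each chloride is −1; each isothiocyanate is −1. With an overall charge of −2 the osmium centre must be in the +4 oxidation state. Os sits in group 8, so the d-electron count is 8 − 4 = 4. A 5d ion has a large Δₒ and is invariably low-spin. The d⁴ configuration leaves the e_g set evenly filled (or empty) — no strong Jahn–Teller driving force.

[MnCl2F(NCS)3]^3-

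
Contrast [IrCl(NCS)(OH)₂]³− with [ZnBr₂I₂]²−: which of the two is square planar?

For [IrCl(NCS)(OH)₂]³−: Ligand charges: each chloride is −1; each isothiocyanate is −1; each hydroxide is −1. With an overall charge of −3 the iridium centre must be in the +1 oxidation state. Ir sits in group 9, so the d-electron count is 9 − 1 = 8. A 5d d⁸ ion has a large crystal-field splitting; square planar leaves the high-energy d_{x²−y²} orbital empty and maximises CFSE. → square planar.
For [ZnBr₂I₂]²−: Summing ligand charges against the −2 overall charge gives an oxidation state of +2 for zinc. Zinc is a group-12 element; Zn(II) is therefore d¹⁰. A d¹⁰ ion has no crystal-field stabilisation preference between square planar and tetrahedral, so four ligands adopt the sterically favoured tetrahedral geometry. → tetrahedral.

[IrCl(NCS)(OH)₂]³−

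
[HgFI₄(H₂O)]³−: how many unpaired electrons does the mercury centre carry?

Each fluoride is −1; each iodide is −1; water is neutral; balancing the −3 overall charge requires Hg(II).
Group 12 minus oxidation state 2 gives a d¹⁰ configuration.
In an octahedral field the d¹⁰ configuration is t₂g⁶e_g⁴, giving 0 unpaired electrons.

0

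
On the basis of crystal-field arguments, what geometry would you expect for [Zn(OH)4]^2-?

tetrahedral

Ligand charges: each hydroxide is −1. With an overall charge of −2 the zinc centre must be in the +2 oxidation state.
Group 12 minus oxidation state 2 gives a d¹⁰ configuration.
With 4 monodentate ligands the coordination number is 4.
A d¹⁰ ion has no crystal-field stabilisation preference between square planar and tetrahedral, so four ligands adopt the sterically favoured tetrahedral geometry.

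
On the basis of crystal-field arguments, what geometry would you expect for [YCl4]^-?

Summing ligand charges against the −1 overall charge gives an oxidation state of +3 for yttrium.
Group 3 minus oxidation state 3 gives a d⁰ configuration.
Coordination number: 4.
A d⁰ ion has no crystal-field stabilisation preference between square planar and tetrahedral, so four ligands adopt the sterically favoured tetrahedral geometry.

tetrahedral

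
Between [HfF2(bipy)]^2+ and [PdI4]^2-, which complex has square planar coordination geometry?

[PdI4]^2-

For [HfF2(bipy)]^2+: Ligand charges: each fluoride is −1; 2,2′-bipyridine is neutral. With an overall charge of +2 the hafnium centre must be in the +4 oxidation state. Group 4 minus oxidation state 4 gives a d⁰ configuration. A d⁰ ion has no crystal-field stabilisation preference between square planar and tetrahedral, so four ligands adopt the sterically favoured tetrahedral geometry. → tetrahedral.
For [PdI4]^2-: Each iodide is −1; balancing the −2 overall charge requires Pd(II). Group 10 minus oxidation state 2 gives a d⁸ configuration. A 4d d⁸ ion has a large crystal-field splitting; square planar leaves the high-energy d_{x²−y²} orbital empty and maximises CFSE. → square planar.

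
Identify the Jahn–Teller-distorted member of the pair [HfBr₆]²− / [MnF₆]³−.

[HfBr₆]²−: Each bromide is −1; balancing the −2 overall charge requires Hf(IV). Hafnium is a group-4 element; Hf(IV) is therefore d⁰. The d⁰ configuration leaves the e_g set evenly filled (or empty) — no strong Jahn–Teller driving force.
[MnF₆]³−: Each fluoride is −1; balancing the −3 overall charge requires Mn(III). Manganese is a group-7 element; Mn(III) is therefore d⁴. Fluoride is a weak-field ligand for a first-row metal, so the complex is high-spin. The t₂g³e_g¹ (high-spin) configuration has an unevenly filled e_g set; the Jahn–Teller theorem predicts a tetragonal distortion (typically axial elongation) to lift the degeneracy.

[MnF₆]³−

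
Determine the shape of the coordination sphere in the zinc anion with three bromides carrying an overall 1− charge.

Each bromide is −1; balancing the −1 overall charge requires Zn(II).
Zinc is a group-12 element; Zn(II) is therefore d¹⁰.
With 3 monodentate ligands the coordination number is 3.
Three ligands around a d¹⁰ centre minimise repulsion in a trigonal-planar arrangement.

trigonal planar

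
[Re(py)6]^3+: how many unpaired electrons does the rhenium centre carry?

2 unpaired electrons

Ligand charges: pyridine is neutral. With an overall charge of +3 the rhenium centre must be in the +3 oxidation state.
Group 7 minus oxidation state 3 gives a d⁴ configuration.
The spin state decides the count: a 5d ion has a large Δₒ and is invariably low-spin.
An octahedral low-spin d⁴ ion is t₂g⁴e_g⁰, giving 2 unpaired electrons.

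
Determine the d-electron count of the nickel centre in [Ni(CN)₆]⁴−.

d8

Summing ligand charges against the −4 overall charge gives an oxidation state of +2 for nickel.
Group 10 minus oxidation state 2 gives a d⁸ configuration.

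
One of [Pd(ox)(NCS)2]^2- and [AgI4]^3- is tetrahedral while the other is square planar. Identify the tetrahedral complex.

[AgI4]^3-

For [Pd(ox)(NCS)2]^2-: Summing ligand charges against the −2 overall charge gives an oxidation state of +2 for palladium. Pd sits in group 10, so the d-electron count is 10 − 2 = 8. A 4d d⁸ ion has a large crystal-field splitting; square planar leaves the high-energy d_{x²−y²} orbital empty and maximises CFSE. → square planar.
For [AgI4]^3-: Each iodide is −1; balancing the −3 overall charge requires Ag(I). Group 11 minus oxidation state 1 gives a d¹⁰ configuration. A d¹⁰ ion has no crystal-field stabilisation preference between square planar and tetrahedral, so four ligands adopt the sterically favoured tetrahedral geometry. → tetrahedral.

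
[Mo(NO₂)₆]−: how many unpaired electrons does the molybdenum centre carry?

Summing ligand charges against the −1 overall charge gives an oxidation state of +5 for molybdenum.
Molybdenum is a group-6 element; Mo(V) is therefore d¹.
In an octahedral field the d¹ configuration is t₂g¹e_g⁰ (only one arrangement possible), giving 1 unpaired electron.

1 unpaired electron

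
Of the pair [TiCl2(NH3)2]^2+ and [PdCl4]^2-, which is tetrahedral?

[TiCl2(NH3)2]^2+

For [TiCl2(NH3)2]^2+: Summing ligand charges against the +2 overall charge gives an oxidation state of +4 for titanium. Ti sits in group 4, so the d-electron count is 4 − 4 = 0. A d⁰ ion has no crystal-field stabilisation preference between square planar and tetrahedral, so four ligands adopt the sterically favoured tetrahedral geometry. → tetrahedral.
For [PdCl4]^2-: Summing ligand charges against the −2 overall charge gives an oxidation state of +2 for palladium. Pd sits in group 10, so the d-electron count is 10 − 2 = 8. A 4d d⁸ ion has a large crystal-field splitting; square planar leaves the high-energy d_{x²−y²} orbital empty and maximises CFSE. → square planar.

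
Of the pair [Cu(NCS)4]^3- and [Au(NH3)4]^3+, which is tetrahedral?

[Cu(NCS)4]^3-

For [Cu(NCS)4]^3-: Each isothiocyanate is −1; balancing the −3 overall charge requires Cu(I). Group 11 minus oxidation state 1 gives a d¹⁰ configuration. A d¹⁰ ion has no crystal-field stabilisation preference between square planar and tetrahedral, so four ligands adopt the sterically favoured tetrahedral geometry. → tetrahedral.
For [Au(NH3)4]^3+: Ligand charges: ammonia is neutral. With an overall charge of +3 the gold centre must be in the +3 oxidation state. Gold is a group-11 element; Au(III) is therefore d⁸. A 5d d⁸ ion has a large crystal-field splitting; square planar leaves the high-energy d_{x²−y²} orbital empty and maximises CFSE. → square planar.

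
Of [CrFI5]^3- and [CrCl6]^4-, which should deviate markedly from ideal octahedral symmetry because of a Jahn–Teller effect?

[CrFI5]^3-: Ligand charges: each fluoride is −1; each iodide is −1. With an overall charge of −3 the chromium centre must be in the +3 oxidation state. Group 6 minus oxidation state 3 gives a d³ configuration. The d³ configuration leaves the e_g set evenly filled (or empty) — no strong Jahn–Teller driving force.
[CrCl6]^4-: Summing ligand charges against the −4 overall charge gives an oxidation state of +2 for chromium. Chromium is a group-6 element; Cr(II) is therefore d⁴. Chloride is a weak-field ligand for a first-row metal, so the complex is high-spin. The t₂g³e_g¹ (high-spin) configuration has an unevenly filled e_g set; the Jahn–Teller theorem predicts a tetragonal distortion (typically axial elongation) to lift the degeneracy.

[CrCl6]^4-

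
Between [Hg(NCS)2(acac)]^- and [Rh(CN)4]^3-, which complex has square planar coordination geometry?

[Rh(CN)4]^3-

For [Hg(NCS)2(acac)]^-: Ligand charges: each isothiocyanate is −1; each acetylacetonate is −1. With an overall charge of −1 the mercury centre must be in the +2 oxidation state. Hg sits in group 12, so the d-electron count is 12 − 2 = 10. A d¹⁰ ion has no crystal-field stabilisation preference between square planar and tetrahedral, so four ligands adopt the sterically favoured tetrahedral geometry. → tetrahedral.
For [Rh(CN)4]^3-: Each cyanide is −1; balancing the −3 overall charge requires Rh(I). Rhodium is a group-9 element; Rh(I) is therefore d⁸. A 4d d⁸ ion has a large crystal-field splitting; square planar leaves the high-energy d_{x²−y²} orbital empty and maximises CFSE. → square planar.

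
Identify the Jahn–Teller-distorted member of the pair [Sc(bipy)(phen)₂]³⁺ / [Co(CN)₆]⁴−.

[Sc(bipy)(phen)₂]³⁺: Summing ligand charges against the +3 overall charge gives an oxidation state of +3 for scandium. Scandium is a group-3 element; Sc(III) is therefore d⁰. The d⁰ configuration leaves the e_g set evenly filled (or empty) — no strong Jahn–Teller driving force.
[Co(CN)₆]⁴−: Summing ligand charges against the −4 overall charge gives an oxidation state of +2 for cobalt. Cobalt is a group-9 element; Co(II) is therefore d⁷. Cyanide is a strong-field ligand (high in the spectrochemical series) for a first-row metal, so the complex is low-spin. The t₂g⁶e_g¹ (low-spin) configuration has an unevenly filled e_g set; the Jahn–Teller theorem predicts a tetragonal distortion (typically axial elongation) to lift the degeneracy.

[Co(CN)₆]⁴−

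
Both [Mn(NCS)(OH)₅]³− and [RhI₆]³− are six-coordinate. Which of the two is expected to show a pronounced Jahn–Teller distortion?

[Mn(NCS)(OH)₅]³−

[Mn(NCS)(OH)₅]³−: Summing ligand charges against the −3 overall charge gives an oxidation state of +3 for manganese. Group 7 minus oxidation state 3 gives a d⁴ configuration. Hydroxide and isothiocyanate are weak-field ligands for a first-row metal, so the complex is high-spin. The t₂g³e_g¹ (high-spin) configuration has an unevenly filled e_g set; the Jahn–Teller theorem predicts a tetragonal distortion (typically axial elongation) to lift the degeneracy.
[RhI₆]³−: Each iodide is −1; balancing the −3 overall charge requires Rh(III). Group 9 minus oxidation state 3 gives a d⁶ configuration. A 4d ion has a large Δₒ and is invariably low-spin. The d⁶ configuration leaves the e_g set evenly filled (or empty) — no strong Jahn–Teller driving force.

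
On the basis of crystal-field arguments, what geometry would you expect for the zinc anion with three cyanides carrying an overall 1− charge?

trigonal planar

Summing ligand charges against the −1 overall charge gives an oxidation state of +2 for zinc.
Zinc is a group-12 element; Zn(II) is therefore d¹⁰.
Coordination number: 3.
Three ligands around a d¹⁰ centre minimise repulsion in a trigonal-planar arrangement.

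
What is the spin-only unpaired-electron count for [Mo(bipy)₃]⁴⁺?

2,2′-bipyridine is neutral; balancing the +4 overall charge requires Mo(IV).
Mo sits in group 6, so the d-electron count is 6 − 4 = 2.
Counting donor atoms: 3×2,2′-bipyridine (bidentate) → 6 donors. Coordination number = 6.
In an octahedral field the d² configuration is t₂g²e_g⁰ (only one arrangement possible), giving 2 unpaired electrons.

2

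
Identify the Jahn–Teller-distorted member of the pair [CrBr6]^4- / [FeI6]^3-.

[CrBr6]^4-

[CrBr6]^4-: Summing ligand charges against the −4 overall charge gives an oxidation state of +2 for chromium. Cr sits in group 6, so the d-electron count is 6 − 2 = 4. Bromide is a weak-field ligand for a first-row metal, so the complex is high-spin. The t₂g³e_g¹ (high-spin) configuration has an unevenly filled e_g set; the Jahn–Teller theorem predicts a tetragonal distortion (typically axial elongation) to lift the degeneracy.
[FeI6]^3-: Each iodide is −1; balancing the −3 overall charge requires Fe(III). Iron is a group-8 element; Fe(III) is therefore d⁵. Iodide is a weak-field ligand for a first-row metal, so the complex is high-spin. The d⁵ configuration leaves the e_g set evenly filled (or empty) — no strong Jahn–Teller driving force.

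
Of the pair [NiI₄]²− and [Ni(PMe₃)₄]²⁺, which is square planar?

For [NiI₄]²−: Summing ligand charges against the −2 overall charge gives an oxidation state of +2 for nickel. Ni sits in group 10, so the d-electron count is 10 − 2 = 8. Iodide is a weak-field ligand. With weak-field ligands the CFSE gain from square planar is small, so a 3d d⁸ ion takes the sterically preferred tetrahedral geometry. → tetrahedral.
For [Ni(PMe₃)₄]²⁺: Trimethylphosphine is neutral; balancing the +2 overall charge requires Ni(II). Nickel is a group-10 element; Ni(II) is therefore d⁸. Trimethylphosphine is a strong-field ligand (high in the spectrochemical series). A 3d d⁸ ion with strong-field ligands gains enough CFSE to favour square planar over tetrahedral. → square planar.

[Ni(PMe₃)₄]²⁺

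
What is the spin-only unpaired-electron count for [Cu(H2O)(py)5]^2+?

Ligand charges: water is neutral; pyridine is neutral. With an overall charge of +2 the copper centre must be in the +2 oxidation state.
Copper is a group-11 element; Cu(II) is therefore d⁹.
In an octahedral field the d⁹ configuration is t₂g⁶e_g³ (only one arrangement possible), giving 1 unpaired electron.

1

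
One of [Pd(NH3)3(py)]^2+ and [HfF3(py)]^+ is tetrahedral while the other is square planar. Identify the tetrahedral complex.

For [Pd(NH3)3(py)]^2+: Ammonia is neutral; pyridine is neutral; balancing the +2 overall charge requires Pd(II). Palladium is a group-10 element; Pd(II) is therefore d⁸. A 4d d⁸ ion has a large crystal-field splitting; square planar leaves the high-energy d_{x²−y²} orbital empty and maximises CFSE. → square planar.
For [HfF3(py)]^+: Each fluoride is −1; pyridine is neutral; balancing the +1 overall charge requires Hf(IV). Group 4 minus oxidation state 4 gives a d⁰ configuration. A d⁰ ion has no crystal-field stabilisation preference between square planar and tetrahedral, so four ligands adopt the sterically favoured tetrahedral geometry. → tetrahedral.

[HfF3(py)]^+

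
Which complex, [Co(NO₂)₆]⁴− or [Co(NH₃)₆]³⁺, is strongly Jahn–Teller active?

[Co(NO₂)₆]⁴−: Each nitro (N-bound nitrite) is −1; balancing the −4 overall charge requires Co(II). Cobalt is a group-9 element; Co(II) is therefore d⁷. Nitro (N-bound nitrite) is a strong-field ligand (high in the spectrochemical series) for a first-row metal, so the complex is low-spin. The t₂g⁶e_g¹ (low-spin) configuration has an unevenly filled e_g set; the Jahn–Teller theorem predicts a tetragonal distortion (typically axial elongation) to lift the degeneracy.
[Co(NH₃)₆]³⁺: Summing ligand charges against the +3 overall charge gives an oxidation state of +3 for cobalt. Cobalt is a group-9 element; Co(III) is therefore d⁶. Co(III) has an exceptionally large octahedral splitting and is low-spin with essentially every ligand except fluoride. The d⁶ configuration leaves the e_g set evenly filled (or empty) — no strong Jahn–Teller driving force.

[Co(NO₂)₆]⁴−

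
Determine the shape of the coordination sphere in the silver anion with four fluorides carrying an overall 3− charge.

tetrahedral

Ligand charges: each fluoride is −1. With an overall charge of −3 the silver centre must be in the +1 oxidation state.
Ag sits in group 11, so the d-electron count is 11 − 1 = 10.
With 4 monodentate ligands the coordination number is 4.
A d¹⁰ ion has no crystal-field stabilisation preference between square planar and tetrahedral, so four ligands adopt the sterically favoured tetrahedral geometry.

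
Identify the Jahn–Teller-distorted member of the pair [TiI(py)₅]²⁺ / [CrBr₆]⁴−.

[CrBr₆]⁴−

[TiI(py)₅]²⁺: Summing ligand charges against the +2 overall charge gives an oxidation state of +3 for titanium. Group 4 minus oxidation state 3 gives a d¹ configuration. The d¹ configuration leaves the e_g set evenly filled (or empty) — no strong Jahn–Teller driving force.
[CrBr₆]⁴−: Ligand charges: each bromide is −1. With an overall charge of −4 the chromium centre must be in the +2 oxidation state. Group 6 minus oxidation state 2 gives a d⁴ configuration. Bromide is a weak-field ligand for a first-row metal, so the complex is high-spin. The t₂g³e_g¹ (high-spin) configuration has an unevenly filled e_g set; the Jahn–Teller theorem predicts a tetragonal distortion (typically axial elongation) to lift the degeneracy.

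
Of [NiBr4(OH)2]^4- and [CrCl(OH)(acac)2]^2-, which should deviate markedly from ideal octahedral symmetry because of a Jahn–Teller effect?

[CrCl(OH)(acac)2]^2-

[NiBr4(OH)2]^4-: Summing ligand charges against the −4 overall charge gives an oxidation state of +2 for nickel. Group 10 minus oxidation state 2 gives a d⁸ configuration. The d⁸ configuration leaves the e_g set evenly filled (or empty) — no strong Jahn–Teller driving force.
[CrCl(OH)(acac)2]^2-: Each chloride is −1; each hydroxide is −1; each acetylacetonate is −1; balancing the −2 overall charge requires Cr(II). Group 6 minus oxidation state 2 gives a d⁴ configuration. Acetylacetonate, chloride, and hydroxide are weak-field ligands for a first-row metal, so the complex is high-spin. The t₂g³e_g¹ (high-spin) configuration has an unevenly filled e_g set; the Jahn–Teller theorem predicts a tetragonal distortion (typically axial elongation) to lift the degeneracy.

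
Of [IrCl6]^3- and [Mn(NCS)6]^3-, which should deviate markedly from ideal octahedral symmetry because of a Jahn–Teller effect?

[IrCl6]^3-: Each chloride is −1; balancing the −3 overall charge requires Ir(III). Iridium is a group-9 element; Ir(III) is therefore d⁶. A 5d ion has a large Δₒ and is invariably low-spin. The d⁶ configuration leaves the e_g set evenly filled (or empty) — no strong Jahn–Teller driving force.
[Mn(NCS)6]^3-: Summing ligand charges against the −3 overall charge gives an oxidation state of +3 for manganese. Manganese is a group-7 element; Mn(III) is therefore d⁴. Isothiocyanate is a weak-field ligand for a first-row metal, so the complex is high-spin. The t₂g³e_g¹ (high-spin) configuration has an unevenly filled e_g set; the Jahn–Teller theorem predicts a tetragonal distortion (typically axial elongation) to lift the degeneracy.

[Mn(NCS)6]^3-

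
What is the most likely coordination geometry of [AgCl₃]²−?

Summing ligand charges against the −2 overall charge gives an oxidation state of +1 for silver.
Ag sits in group 11, so the d-electron count is 11 − 1 = 10.
With 3 monodentate ligands the coordination number is 3.
Three ligands around a d¹⁰ centre minimise repulsion in a trigonal-planar arrangement.

trigonal planar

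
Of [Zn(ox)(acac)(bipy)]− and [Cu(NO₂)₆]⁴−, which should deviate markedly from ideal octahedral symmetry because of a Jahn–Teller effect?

[Cu(NO₂)₆]⁴−

[Zn(ox)(acac)(bipy)]−: Ligand charges: each oxalate is −2; each acetylacetonate is −1; 2,2′-bipyridine is neutral. With an overall charge of −1 the zinc centre must be in the +2 oxidation state. Zn sits in group 12, so the d-electron count is 12 − 2 = 10. The d¹⁰ configuration leaves the e_g set evenly filled (or empty) — no strong Jahn–Teller driving force.
[Cu(NO₂)₆]⁴−: Summing ligand charges against the −4 overall charge gives an oxidation state of +2 for copper. Group 11 minus oxidation state 2 gives a d⁹ configuration. The t₂g⁶e_g³ configuration has an unevenly filled e_g set; the Jahn–Teller theorem predicts a tetragonal distortion (typically axial elongation) to lift the degeneracy.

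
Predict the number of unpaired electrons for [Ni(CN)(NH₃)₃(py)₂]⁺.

2

Summing ligand charges against the +1 overall charge gives an oxidation state of +2 for nickel.
Ni sits in group 10, so the d-electron count is 10 − 2 = 8.
In an octahedral field the d⁸ configuration is t₂g⁶e_g² (only one arrangement possible), giving 2 unpaired electrons.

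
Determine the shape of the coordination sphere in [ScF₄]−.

Each fluoride is −1; balancing the −1 overall charge requires Sc(III).
Group 3 minus oxidation state 3 gives a d⁰ configuration.
Coordination number: 4.
A d⁰ ion has no crystal-field stabilisation preference between square planar and tetrahedral, so four ligands adopt the sterically favoured tetrahedral geometry.

tetrahedral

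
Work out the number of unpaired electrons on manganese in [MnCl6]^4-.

5 unpaired electrons

Summing ligand charges against the −4 overall charge gives an oxidation state of +2 for manganese.
Group 7 minus oxidation state 2 gives a d⁵ configuration.
The spin state decides the count: Chloride is a weak-field ligand for a first-row metal, so the complex is high-spin.
An octahedral high-spin d⁵ ion is t₂g³e_g², giving 5 unpaired electrons.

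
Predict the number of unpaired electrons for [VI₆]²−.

Summing ligand charges against the −2 overall charge gives an oxidation state of +4 for vanadium.
Group 5 minus oxidation state 4 gives a d¹ configuration.
In an octahedral field the d¹ configuration is t₂g¹e_g⁰ (only one arrangement possible), giving 1 unpaired electron.

1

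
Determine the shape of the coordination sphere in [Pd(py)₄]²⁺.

Pyridine is neutral; balancing the +2 overall charge requires Pd(II).
Palladium is a group-10 element; Pd(II) is therefore d⁸.
Coordination number: 4.
A 4d d⁸ ion has a large crystal-field splitting; square planar leaves the high-energy d_{x²−y²} orbital empty and maximises CFSE.

square planar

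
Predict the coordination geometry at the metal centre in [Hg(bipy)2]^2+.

tetrahedral

Ligand charges: 2,2′-bipyridine is neutral. With an overall charge of +2 the mercury centre must be in the +2 oxidation state.
Hg sits in group 12, so the d-electron count is 12 − 2 = 10.
Counting donor atoms: 2×2,2′-bipyridine (bidentate) → 4 donors. Coordination number = 4.
A d¹⁰ ion has no crystal-field stabilisation preference between square planar and tetrahedral, so four ligands adopt the sterically favoured tetrahedral geometry.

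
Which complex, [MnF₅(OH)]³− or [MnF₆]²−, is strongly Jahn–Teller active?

[MnF₅(OH)]³−: Ligand charges: each fluoride is −1; each hydroxide is −1. With an overall charge of −3 the manganese centre must be in the +3 oxidation state. Group 7 minus oxidation state 3 gives a d⁴ configuration. Fluoride and hydroxide are weak-field ligands for a first-row metal, so the complex is high-spin. The t₂g³e_g¹ (high-spin) configuration has an unevenly filled e_g set; the Jahn–Teller theorem predicts a tetragonal distortion (typically axial elongation) to lift the degeneracy.
[MnF₆]²−: Ligand charges: each fluoride is −1. With an overall charge of −2 the manganese centre must be in the +4 oxidation state. Manganese is a group-7 element; Mn(IV) is therefore d³. The d³ configuration leaves the e_g set evenly filled (or empty) — no strong Jahn–Teller driving force.

[MnF₅(OH)]³−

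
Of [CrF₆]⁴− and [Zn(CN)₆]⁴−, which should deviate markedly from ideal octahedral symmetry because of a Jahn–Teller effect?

[CrF₆]⁴−: Each fluoride is −1; balancing the −4 overall charge requires Cr(II). Cr sits in group 6, so the d-electron count is 6 − 2 = 4. Fluoride is a weak-field ligand for a first-row metal, so the complex is high-spin. The t₂g³e_g¹ (high-spin) configuration has an unevenly filled e_g set; the Jahn–Teller theorem predicts a tetragonal distortion (typically axial elongation) to lift the degeneracy.
[Zn(CN)₆]⁴−: Ligand charges: each cyanide is −1. With an overall charge of −4 the zinc centre must be in the +2 oxidation state. Zn sits in group 12, so the d-electron count is 12 − 2 = 10. The d¹⁰ configuration leaves the e_g set evenly filled (or empty) — no strong Jahn–Teller driving force.

[CrF₆]⁴−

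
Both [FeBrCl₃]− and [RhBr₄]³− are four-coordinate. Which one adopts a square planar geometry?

[RhBr₄]³−

For [FeBrCl₃]−: Each bromide is −1; each chloride is −1; balancing the −1 overall charge requires Fe(III). Fe sits in group 8, so the d-electron count is 8 − 3 = 5. A high-spin d⁵ ion has zero CFSE in either geometry, so four ligands adopt the sterically favoured tetrahedral geometry. → tetrahedral.
For [RhBr₄]³−: Summing ligand charges against the −3 overall charge gives an oxidation state of +1 for rhodium. Rh sits in group 9, so the d-electron count is 9 − 1 = 8. A 4d d⁸ ion has a large crystal-field splitting; square planar leaves the high-energy d_{x²−y²} orbital empty and maximises CFSE. → square planar.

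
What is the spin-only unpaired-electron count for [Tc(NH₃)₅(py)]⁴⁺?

Ammonia is neutral; pyridine is neutral; balancing the +4 overall charge requires Tc(IV).
Tc sits in group 7, so the d-electron count is 7 − 4 = 3.
In an octahedral field the d³ configuration is t₂g³e_g⁰ (only one arrangement possible), giving 3 unpaired electrons.

3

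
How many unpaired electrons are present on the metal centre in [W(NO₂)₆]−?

Ligand charges: each nitro (N-bound nitrite) is −1. With an overall charge of −1 the tungsten centre must be in the +5 oxidation state.
W sits in group 6, so the d-electron count is 6 − 5 = 1.
In an octahedral field the d¹ configuration is t₂g¹e_g⁰ (only one arrangement possible), giving 1 unpaired electron.

1 unpaired electron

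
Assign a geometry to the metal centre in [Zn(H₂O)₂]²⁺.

linear

Ligand charges: water is neutral. With an overall charge of +2 the zinc centre must be in the +2 oxidation state.
Group 12 minus oxidation state 2 gives a d¹⁰ configuration.
With 2 monodentate ligands the coordination number is 2.
A d¹⁰ ion with only two ligands adopts a linear arrangement (sp hybridisation; no CFSE preference).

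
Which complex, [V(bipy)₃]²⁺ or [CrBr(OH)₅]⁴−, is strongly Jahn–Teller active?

[CrBr(OH)₅]⁴−

[V(bipy)₃]²⁺: 2,2′-bipyridine is neutral; balancing the +2 overall charge requires V(II). Vanadium is a group-5 element; V(II) is therefore d³. The d³ configuration leaves the e_g set evenly filled (or empty) — no strong Jahn–Teller driving force.
[CrBr(OH)₅]⁴−: Ligand charges: each bromide is −1; each hydroxide is −1. With an overall charge of −4 the chromium centre must be in the +2 oxidation state. Group 6 minus oxidation state 2 gives a d⁴ configuration. Bromide and hydroxide are weak-field ligands for a first-row metal, so the complex is high-spin. The t₂g³e_g¹ (high-spin) configuration has an unevenly filled e_g set; the Jahn–Teller theorem predicts a tetragonal distortion (typically axial elongation) to lift the degeneracy.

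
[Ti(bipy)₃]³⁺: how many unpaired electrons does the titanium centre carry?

1 unpaired electron

Summing ligand charges against the +3 overall charge gives an oxidation state of +3 for titanium.
Ti sits in group 4, so the d-electron count is 4 − 3 = 1.
Counting donor atoms: 3×2,2′-bipyridine (bidentate) → 6 donors. Coordination number = 6.
In an octahedral field the d¹ configuration is t₂g¹e_g⁰ (only one arrangement possible), giving 1 unpaired electron.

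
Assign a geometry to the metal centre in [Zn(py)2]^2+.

linear

Summing ligand charges against the +2 overall charge gives an oxidation state of +2 for zinc.
Zinc is a group-12 element; Zn(II) is therefore d¹⁰.
With 2 monodentate ligands the coordination number is 2.
A d¹⁰ ion with only two ligands adopts a linear arrangement (sp hybridisation; no CFSE preference).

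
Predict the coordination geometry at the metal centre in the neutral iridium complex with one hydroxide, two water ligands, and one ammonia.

Summing ligand charges against the 0 overall charge gives an oxidation state of +1 for iridium.
Iridium is a group-9 element; Ir(I) is therefore d⁸.
Coordination number: 4.
A 5d d⁸ ion has a large crystal-field splitting; square planar leaves the high-energy d_{x²−y²} orbital empty and maximises CFSE.

square planar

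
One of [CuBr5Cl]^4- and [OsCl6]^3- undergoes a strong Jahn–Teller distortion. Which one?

[CuBr5Cl]^4-: Ligand charges: each bromide is −1; each chloride is −1. With an overall charge of −4 the copper centre must be in the +2 oxidation state. Group 11 minus oxidation state 2 gives a d⁹ configuration. The t₂g⁶e_g³ configuration has an unevenly filled e_g set; the Jahn–Teller theorem predicts a tetragonal distortion (typically axial elongation) to lift the degeneracy.
[OsCl6]^3-: Each chloride is −1; balancing the −3 overall charge requires Os(III). Os sits in group 8, so the d-electron count is 8 − 3 = 5. A 5d ion has a large Δₒ and is invariably low-spin. The d⁵ configuration leaves the e_g set evenly filled (or empty) — no strong Jahn–Teller driving force.

[CuBr5Cl]^4-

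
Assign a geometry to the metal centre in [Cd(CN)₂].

Summing ligand charges against the 0 overall charge gives an oxidation state of +2 for cadmium.
Cd sits in group 12, so the d-electron count is 12 − 2 = 10.
With 2 monodentate ligands the coordination number is 2.
A d¹⁰ ion with only two ligands adopts a linear arrangement (sp hybridisation; no CFSE preference).

linear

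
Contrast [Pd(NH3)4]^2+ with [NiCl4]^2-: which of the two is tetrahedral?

For [Pd(NH3)4]^2+: Ammonia is neutral; balancing the +2 overall charge requires Pd(II). Palladium is a group-10 element; Pd(II) is therefore d⁸. A 4d d⁸ ion has a large crystal-field splitting; square planar leaves the high-energy d_{x²−y²} orbital empty and maximises CFSE. → square planar.
For [NiCl4]^2-: Ligand charges: each chloride is −1. With an overall charge of −2 the nickel centre must be in the +2 oxidation state. Group 10 minus oxidation state 2 gives a d⁸ configuration. Chloride is a weak-field ligand. With weak-field ligands the CFSE gain from square planar is small, so a 3d d⁸ ion takes the sterically preferred tetrahedral geometry. → tetrahedral.

[NiCl4]^2-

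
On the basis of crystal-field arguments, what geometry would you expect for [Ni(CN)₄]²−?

Summing ligand charges against the −2 overall charge gives an oxidation state of +2 for nickel.
Ni sits in group 10, so the d-electron count is 10 − 2 = 8.
With 4 monodentate ligands the coordination number is 4.
Cyanide is a strong-field ligand (high in the spectrochemical series).
A 3d d⁸ ion with strong-field ligands gains enough CFSE to favour square planar over tetrahedral.

square planar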